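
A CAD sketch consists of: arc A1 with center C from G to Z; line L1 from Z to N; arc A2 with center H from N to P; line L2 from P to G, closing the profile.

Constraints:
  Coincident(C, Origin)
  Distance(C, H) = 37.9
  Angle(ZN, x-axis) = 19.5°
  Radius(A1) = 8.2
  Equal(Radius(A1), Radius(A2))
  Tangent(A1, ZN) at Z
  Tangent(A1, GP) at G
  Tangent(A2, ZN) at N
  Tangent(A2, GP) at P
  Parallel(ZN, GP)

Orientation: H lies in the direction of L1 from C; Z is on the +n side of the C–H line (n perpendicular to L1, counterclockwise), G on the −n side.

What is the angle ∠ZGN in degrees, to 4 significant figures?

66.60°

The slot axis is L1's direction at 19.5°, so u = (cos 19.5°, sin 19.5°) = (0.9426, 0.3338) and n = (−sin 19.5°, cos 19.5°) = (-0.3338, 0.9426). C is at the origin and H lies 37.9 along u from C, so H = 37.9·u = (35.73, 12.65). Tangency of A1 to both parallel lines with radius 8.2 puts Z and G at C ± 8.2·n: Z = (-2.737, 7.730), G = (2.737, -7.730). Equal radii place N and P the same way about H: N = H + 8.2·n = (32.99, 20.38), P = H − 8.2·n = (38.46, 4.922). Then cos ∠ZGN = GZ·GN / (|GZ||GN|), giving 66.60°.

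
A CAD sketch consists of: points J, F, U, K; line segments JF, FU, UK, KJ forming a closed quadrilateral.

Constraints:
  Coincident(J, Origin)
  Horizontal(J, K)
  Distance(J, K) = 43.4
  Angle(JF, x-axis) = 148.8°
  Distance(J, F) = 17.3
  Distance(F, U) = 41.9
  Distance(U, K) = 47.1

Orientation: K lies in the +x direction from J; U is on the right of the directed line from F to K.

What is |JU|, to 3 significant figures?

28.3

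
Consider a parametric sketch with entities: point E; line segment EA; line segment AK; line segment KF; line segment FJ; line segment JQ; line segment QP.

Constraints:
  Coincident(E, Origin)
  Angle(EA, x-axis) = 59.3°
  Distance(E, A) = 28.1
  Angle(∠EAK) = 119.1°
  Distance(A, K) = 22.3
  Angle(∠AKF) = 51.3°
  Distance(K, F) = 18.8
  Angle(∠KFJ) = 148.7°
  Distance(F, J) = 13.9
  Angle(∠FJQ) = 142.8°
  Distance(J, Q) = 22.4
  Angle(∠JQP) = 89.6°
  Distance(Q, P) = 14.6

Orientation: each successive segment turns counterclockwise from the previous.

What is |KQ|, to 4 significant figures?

47.95

E is at the origin; EA runs at 59.3° with length 28.1, so A = (14.35, 24.16). ∠EAK = 119.1° gives AK at 120.2° from the x-axis; with |AK| = 22.3, K = (3.129, 43.44). ∠AKF = 51.3° gives KF at -111.1° from the x-axis; with |KF| = 18.8, F = (-3.639, 25.90). ∠KFJ = 148.7° gives FJ at -79.80° from the x-axis; with |FJ| = 13.9, J = (-1.178, 12.22). ∠FJQ = 142.8° gives JQ at -42.60° from the x-axis; with |JQ| = 22.4, Q = (15.31, -2.947). Then |KQ| = |Q − K| = 47.95.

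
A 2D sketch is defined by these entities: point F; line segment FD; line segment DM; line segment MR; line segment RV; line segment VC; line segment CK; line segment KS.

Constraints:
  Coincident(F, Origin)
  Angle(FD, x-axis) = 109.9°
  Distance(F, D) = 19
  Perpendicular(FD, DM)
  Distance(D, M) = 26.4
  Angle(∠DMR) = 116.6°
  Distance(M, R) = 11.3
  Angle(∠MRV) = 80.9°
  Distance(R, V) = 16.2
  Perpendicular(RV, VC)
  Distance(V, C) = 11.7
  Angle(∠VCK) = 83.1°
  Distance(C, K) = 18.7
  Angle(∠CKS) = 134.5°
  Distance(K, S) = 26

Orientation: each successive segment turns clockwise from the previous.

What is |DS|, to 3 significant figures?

54.4

F is at the origin; FD runs at 109.9° with length 19.0, so D = (-6.47, 17.9). The perpendicularity gives DM at right angles to FD, so DM runs at 19.9°; with |DM| = 26.4, M = (18.4, 26.9). ∠DMR = 116.6° gives MR at -43.5° from the x-axis; with |MR| = 11.3, R = (26.6, 19.1). ∠MRV = 80.9° gives RV at -143° from the x-axis; with |RV| = 16.2, V = (13.7, 9.23). RV ⟂ VC, so VC runs at 127°; with |VC| = 11.7, C = (6.58, 18.5). ∠VCK = 83.1° gives CK at 30.5° from the x-axis; with |CK| = 18.7, K = (22.7, 28.0). ∠CKS = 134.5° gives KS at -15.0° from the x-axis; with |KS| = 26.0, S = (47.8, 21.3). Then |DS| = |S − D| = 54.4.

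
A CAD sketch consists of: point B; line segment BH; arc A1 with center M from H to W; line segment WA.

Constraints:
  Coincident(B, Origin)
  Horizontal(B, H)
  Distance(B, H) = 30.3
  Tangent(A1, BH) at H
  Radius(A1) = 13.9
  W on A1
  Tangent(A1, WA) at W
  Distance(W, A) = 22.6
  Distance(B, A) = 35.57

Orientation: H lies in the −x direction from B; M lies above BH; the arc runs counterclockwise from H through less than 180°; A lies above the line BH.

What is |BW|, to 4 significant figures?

20.08

Checks: ∠(MH, HB) = 90.00° ✓; |MH| = 13.90 ✓; |MW| = 13.90 ✓; ∠(MW, WA) = 90.00° ✓; |WA| = 22.60 ✓; |BA| = 35.57 ✓.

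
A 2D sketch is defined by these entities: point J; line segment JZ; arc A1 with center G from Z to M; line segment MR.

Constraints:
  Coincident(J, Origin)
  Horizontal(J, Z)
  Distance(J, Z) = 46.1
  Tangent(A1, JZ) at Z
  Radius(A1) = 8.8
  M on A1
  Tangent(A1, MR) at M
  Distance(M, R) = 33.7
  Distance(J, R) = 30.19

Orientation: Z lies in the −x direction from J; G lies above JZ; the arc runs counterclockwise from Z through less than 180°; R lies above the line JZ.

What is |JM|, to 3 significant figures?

40.1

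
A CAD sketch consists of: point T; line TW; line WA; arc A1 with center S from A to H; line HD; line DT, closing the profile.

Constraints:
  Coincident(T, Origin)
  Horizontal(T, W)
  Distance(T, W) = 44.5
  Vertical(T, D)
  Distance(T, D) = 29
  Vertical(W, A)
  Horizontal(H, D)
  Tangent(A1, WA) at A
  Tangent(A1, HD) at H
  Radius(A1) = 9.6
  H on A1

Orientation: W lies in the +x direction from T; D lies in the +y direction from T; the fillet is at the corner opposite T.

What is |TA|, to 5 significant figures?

48.545

T is at the origin; TW is horizontal with |TW| = 44.5 and W on the +x side, so W = (44.500, 0.0000). T and D share the same x with |TD| = 29.0 and D on the +y side, so D = (0.0000, 29.000). The virtual corner opposite T is at (44.500, 29.000). Since A1 is tangent to WA there, SA ⟂ WA and since A1 is tangent to HD there, SH ⟂ HD, with radius 9.6, so the center S sits 9.6 in from both sides at S = (34.900, 19.400). That places the tangent points at A = (44.500, 19.400) on WA and H = (34.900, 29.000) on HD. Then |TA| = |A − T| = 48.545.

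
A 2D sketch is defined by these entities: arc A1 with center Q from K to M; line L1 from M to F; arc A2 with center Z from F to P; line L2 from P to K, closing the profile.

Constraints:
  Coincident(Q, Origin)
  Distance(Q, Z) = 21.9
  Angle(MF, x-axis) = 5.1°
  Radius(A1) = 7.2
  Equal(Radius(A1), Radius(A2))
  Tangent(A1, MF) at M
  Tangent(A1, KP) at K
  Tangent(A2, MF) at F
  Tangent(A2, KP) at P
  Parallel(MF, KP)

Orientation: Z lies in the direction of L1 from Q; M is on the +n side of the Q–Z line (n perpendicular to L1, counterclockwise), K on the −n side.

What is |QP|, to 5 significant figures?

23.053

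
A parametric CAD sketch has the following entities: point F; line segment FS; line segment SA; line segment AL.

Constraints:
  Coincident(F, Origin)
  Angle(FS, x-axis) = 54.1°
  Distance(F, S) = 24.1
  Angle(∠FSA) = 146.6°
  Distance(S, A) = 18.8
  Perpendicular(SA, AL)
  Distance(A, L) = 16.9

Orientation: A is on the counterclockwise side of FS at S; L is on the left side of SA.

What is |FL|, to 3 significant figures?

39.1

F is at the origin; FS runs at 54.1° with length 24.1, so S = 24.1·(cos 54.1°, sin 54.1°) = (14.1, 19.5). ∠FSA = 146.6°, so SA runs at 54.1° + (180° − 146.6°) = 87.5° from the x-axis; with |SA| = 18.8, A = S + 18.8·(cos 87.5°, sin 87.5°) = (15.0, 38.3). SA ⟂ AL; with |AL| = 16.9 on the left of SA, L = A + 16.9·(-0.999, 0.0436) = (-1.93, 39.0). Then |FL| = |L − F| = 39.1.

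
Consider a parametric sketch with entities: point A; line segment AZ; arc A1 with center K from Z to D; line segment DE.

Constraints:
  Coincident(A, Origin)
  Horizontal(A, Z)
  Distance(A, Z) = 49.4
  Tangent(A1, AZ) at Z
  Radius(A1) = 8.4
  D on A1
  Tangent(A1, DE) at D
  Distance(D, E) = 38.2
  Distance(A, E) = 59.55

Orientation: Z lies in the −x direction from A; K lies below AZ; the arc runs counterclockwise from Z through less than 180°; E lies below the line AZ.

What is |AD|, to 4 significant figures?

58.09

Checks: |AZ| = 49.40 ✓; |KD| = 8.400 ✓; ∠(KD, DE) = 90.00° ✓; |DE| = 38.20 ✓; |AE| = 59.55 ✓.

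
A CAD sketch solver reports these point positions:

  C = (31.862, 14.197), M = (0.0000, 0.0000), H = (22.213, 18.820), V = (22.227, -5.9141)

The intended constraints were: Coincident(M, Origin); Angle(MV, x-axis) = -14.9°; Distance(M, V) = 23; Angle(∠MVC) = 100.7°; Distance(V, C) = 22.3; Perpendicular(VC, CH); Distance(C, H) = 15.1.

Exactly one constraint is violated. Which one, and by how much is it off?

Distance(C, H) = 15.1 — off by 4.40.

M = (0.00, 0.00) ✓; MV at -14.90° ✓; |MV| = 23.00 ✓; ∠MVC = 100.7° ✓; |VC| = 22.30 ✓; ∠(VC, CH) = 90.00° ✓; |CH| = 10.70 ✗.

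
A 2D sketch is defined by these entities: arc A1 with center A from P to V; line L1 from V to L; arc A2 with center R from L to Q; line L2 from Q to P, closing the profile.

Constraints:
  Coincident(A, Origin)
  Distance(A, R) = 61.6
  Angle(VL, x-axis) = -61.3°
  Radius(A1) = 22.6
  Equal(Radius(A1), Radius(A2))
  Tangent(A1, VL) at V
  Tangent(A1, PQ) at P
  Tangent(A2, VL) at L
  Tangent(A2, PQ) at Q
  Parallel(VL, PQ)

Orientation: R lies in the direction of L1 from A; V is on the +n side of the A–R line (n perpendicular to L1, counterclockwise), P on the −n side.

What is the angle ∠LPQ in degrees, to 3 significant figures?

36.3°

The slot axis is L1's direction at -61.3°, so u = (cos -61.3°, sin -61.3°) = (0.480, -0.877) and n = (−sin -61.3°, cos -61.3°) = (0.877, 0.480). A is at the origin and R lies 61.6 along u from A, so R = 61.6·u = (29.6, -54.0). Tangency of A1 to both parallel lines with radius 22.6 puts V and P at A ± 22.6·n: V = (19.8, 10.9), P = (-19.8, -10.9). Equal radii place L and Q the same way about R: L = R + 22.6·n = (49.4, -43.2), Q = R − 22.6·n = (9.76, -64.9). Then cos ∠LPQ = PL·PQ / (|PL||PQ|), giving 36.3°.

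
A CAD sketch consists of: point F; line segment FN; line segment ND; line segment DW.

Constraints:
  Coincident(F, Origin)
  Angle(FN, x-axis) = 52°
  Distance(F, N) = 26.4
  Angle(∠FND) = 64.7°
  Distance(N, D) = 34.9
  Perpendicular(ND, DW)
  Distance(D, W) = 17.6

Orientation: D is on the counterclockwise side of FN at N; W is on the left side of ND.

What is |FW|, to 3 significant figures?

24.4

F is at the origin; FN runs at 52.0° with length 26.4, so N = 26.4·(cos 52.0°, sin 52.0°) = (16.3, 20.8). ∠FND = 64.7°, so ND runs at 52.0° + (180° − 64.7°) = 167° from the x-axis; with |ND| = 34.9, D = N + 34.9·(cos 167°, sin 167°) = (-17.8, 28.5). The perpendicularity gives DW at right angles to ND; with |DW| = 17.6 on the left of ND, W = D + 17.6·(-0.220, -0.976) = (-21.7, 11.3). Then |FW| = |W − F| = 24.4.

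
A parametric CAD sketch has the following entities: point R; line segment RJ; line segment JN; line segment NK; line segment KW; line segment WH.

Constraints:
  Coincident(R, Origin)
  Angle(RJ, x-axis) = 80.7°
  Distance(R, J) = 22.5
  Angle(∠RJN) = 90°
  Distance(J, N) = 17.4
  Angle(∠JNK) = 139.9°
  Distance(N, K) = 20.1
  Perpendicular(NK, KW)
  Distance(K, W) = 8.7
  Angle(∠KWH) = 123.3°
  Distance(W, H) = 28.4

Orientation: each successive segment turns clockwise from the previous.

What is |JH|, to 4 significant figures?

16.27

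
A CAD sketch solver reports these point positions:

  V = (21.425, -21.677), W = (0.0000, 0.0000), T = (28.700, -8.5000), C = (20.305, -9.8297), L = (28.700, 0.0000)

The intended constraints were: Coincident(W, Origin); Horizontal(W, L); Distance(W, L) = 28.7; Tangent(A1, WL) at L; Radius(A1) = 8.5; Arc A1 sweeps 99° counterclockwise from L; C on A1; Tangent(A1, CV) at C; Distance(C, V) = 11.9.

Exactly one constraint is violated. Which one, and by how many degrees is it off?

Tangent(A1, CV) at C — off by 3.60°.

W = (0.00, 0.00) ✓; W.y = 0.00, L.y = 0.00 ✓; |WL| = 28.70 ✓; ∠(TL, LW) = 90.00° ✓; |TL| = 8.500 ✓; bearing(T→C) − bearing(T→L) = 99.00° ✓; |TC| = 8.500 ✓; ∠(TC, CV) = 93.60° ✗; |CV| = 11.90 ✓.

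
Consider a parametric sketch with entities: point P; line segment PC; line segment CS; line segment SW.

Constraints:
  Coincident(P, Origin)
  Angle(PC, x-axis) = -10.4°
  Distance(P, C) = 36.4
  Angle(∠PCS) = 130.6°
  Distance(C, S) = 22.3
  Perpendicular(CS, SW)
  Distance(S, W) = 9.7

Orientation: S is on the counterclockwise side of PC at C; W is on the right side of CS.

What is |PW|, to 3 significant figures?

59.2

P is at the origin; PC runs at -10.4° with length 36.4, so C = 36.4·(cos -10.4°, sin -10.4°) = (35.8, -6.57). ∠PCS = 130.6°, so CS runs at -10.4° + (180° − 130.6°) = 39.0° from the x-axis; with |CS| = 22.3, S = C + 22.3·(cos 39.0°, sin 39.0°) = (53.1, 7.46). The perpendicularity gives SW at right angles to CS; with |SW| = 9.7 on the right of CS, W = S + 9.7·(0.629, -0.777) = (59.2, -0.0754). Then |PW| = |W − P| = 59.2.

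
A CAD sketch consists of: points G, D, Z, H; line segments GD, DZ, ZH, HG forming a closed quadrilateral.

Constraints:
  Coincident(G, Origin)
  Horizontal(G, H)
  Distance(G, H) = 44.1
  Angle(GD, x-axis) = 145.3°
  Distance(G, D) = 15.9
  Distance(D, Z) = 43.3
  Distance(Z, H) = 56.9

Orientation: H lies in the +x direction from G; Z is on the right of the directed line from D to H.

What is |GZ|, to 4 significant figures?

32.98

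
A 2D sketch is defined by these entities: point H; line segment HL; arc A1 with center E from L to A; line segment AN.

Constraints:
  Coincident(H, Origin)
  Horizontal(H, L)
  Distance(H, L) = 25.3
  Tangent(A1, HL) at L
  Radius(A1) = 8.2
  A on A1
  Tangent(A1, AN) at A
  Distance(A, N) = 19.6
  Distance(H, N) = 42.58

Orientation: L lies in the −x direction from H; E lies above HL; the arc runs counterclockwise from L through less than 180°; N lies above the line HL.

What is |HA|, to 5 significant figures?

23.323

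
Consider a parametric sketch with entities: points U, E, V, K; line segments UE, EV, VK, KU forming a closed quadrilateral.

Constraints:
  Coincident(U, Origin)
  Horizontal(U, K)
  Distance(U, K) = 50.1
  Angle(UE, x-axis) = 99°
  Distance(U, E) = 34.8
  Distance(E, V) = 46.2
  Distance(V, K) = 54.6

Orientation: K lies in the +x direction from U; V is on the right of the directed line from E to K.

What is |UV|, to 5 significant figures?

12.206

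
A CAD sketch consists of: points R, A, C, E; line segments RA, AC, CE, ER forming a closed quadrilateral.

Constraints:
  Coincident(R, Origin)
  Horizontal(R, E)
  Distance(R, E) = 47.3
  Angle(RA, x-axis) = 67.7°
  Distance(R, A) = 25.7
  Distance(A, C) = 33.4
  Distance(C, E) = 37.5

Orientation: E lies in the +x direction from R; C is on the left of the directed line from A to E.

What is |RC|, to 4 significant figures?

54.76

Checks: R = (0.00, 0.00) ✓; |AC| = 33.40 ✓; |CE| = 37.50 ✓.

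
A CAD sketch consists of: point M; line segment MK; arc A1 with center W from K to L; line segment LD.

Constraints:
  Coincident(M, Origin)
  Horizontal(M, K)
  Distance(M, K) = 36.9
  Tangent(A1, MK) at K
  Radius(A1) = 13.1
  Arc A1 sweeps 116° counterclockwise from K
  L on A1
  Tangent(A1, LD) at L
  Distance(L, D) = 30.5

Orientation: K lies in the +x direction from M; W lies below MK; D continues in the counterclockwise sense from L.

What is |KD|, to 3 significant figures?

46.3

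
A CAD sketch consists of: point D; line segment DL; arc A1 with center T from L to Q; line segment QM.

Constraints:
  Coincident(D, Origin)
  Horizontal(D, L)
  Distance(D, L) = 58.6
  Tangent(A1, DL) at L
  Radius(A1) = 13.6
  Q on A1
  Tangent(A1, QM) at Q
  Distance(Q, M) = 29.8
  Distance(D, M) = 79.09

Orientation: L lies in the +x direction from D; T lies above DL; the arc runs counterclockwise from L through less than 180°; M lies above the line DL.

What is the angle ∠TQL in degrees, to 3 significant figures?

37.9°

Checks: |TQ| = 13.60 ✓; ∠(TQ, QM) = 90.00° ✓; |QM| = 29.80 ✓; |DM| = 79.09 ✓.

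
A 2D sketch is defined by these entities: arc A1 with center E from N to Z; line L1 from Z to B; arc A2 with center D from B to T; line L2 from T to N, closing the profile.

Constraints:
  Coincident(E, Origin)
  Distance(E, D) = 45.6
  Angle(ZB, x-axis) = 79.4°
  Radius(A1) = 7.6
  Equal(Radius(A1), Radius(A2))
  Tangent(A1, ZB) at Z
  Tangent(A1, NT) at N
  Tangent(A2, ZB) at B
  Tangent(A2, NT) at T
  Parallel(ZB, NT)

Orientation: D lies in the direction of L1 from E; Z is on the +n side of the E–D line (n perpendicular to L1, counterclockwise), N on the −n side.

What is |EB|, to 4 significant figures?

46.23

The slot axis is L1's direction at 79.4°, so u = (cos 79.4°, sin 79.4°) = (0.1840, 0.9829) and n = (−sin 79.4°, cos 79.4°) = (-0.9829, 0.1840). E is at the origin and D lies 45.6 along u from E, so D = 45.6·u = (8.388, 44.82). Tangency of A1 to both parallel lines with radius 7.6 puts Z and N at E ± 7.6·n: Z = (-7.470, 1.398), N = (7.470, -1.398). Equal radii place B and T the same way about D: B = D + 7.6·n = (0.9179, 46.22), T = D − 7.6·n = (15.86, 43.42). Then |EB| = |B − E| = 46.23.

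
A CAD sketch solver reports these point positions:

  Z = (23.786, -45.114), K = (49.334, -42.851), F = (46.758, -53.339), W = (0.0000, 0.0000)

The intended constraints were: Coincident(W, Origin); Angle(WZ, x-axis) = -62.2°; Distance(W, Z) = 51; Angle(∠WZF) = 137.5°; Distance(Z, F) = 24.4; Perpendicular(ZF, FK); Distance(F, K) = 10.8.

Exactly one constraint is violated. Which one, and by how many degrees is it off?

Perpendicular(ZF, FK) — off by 5.90°.

W = (0.00, 0.00) ✓; WZ at -62.20° ✓; |WZ| = 51.00 ✓; ∠WZF = 137.5° ✓; |ZF| = 24.40 ✓; ∠(ZF, FK) = 95.90° ✗; |FK| = 10.80 ✓.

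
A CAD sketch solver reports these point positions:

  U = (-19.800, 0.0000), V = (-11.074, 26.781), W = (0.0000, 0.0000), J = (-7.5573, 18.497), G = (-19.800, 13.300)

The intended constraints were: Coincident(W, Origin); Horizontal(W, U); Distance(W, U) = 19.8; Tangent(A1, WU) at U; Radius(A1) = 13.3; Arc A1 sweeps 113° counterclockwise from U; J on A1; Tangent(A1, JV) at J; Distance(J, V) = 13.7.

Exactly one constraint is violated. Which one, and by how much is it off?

Distance(J, V) = 13.7 — off by 4.70.

W = (0.00, 0.00) ✓; W.y = 0.00, U.y = 0.00 ✓; |WU| = 19.80 ✓; ∠(GU, UW) = 90.00° ✓; |GU| = 13.30 ✓; bearing(G→J) − bearing(G→U) = 113.0° ✓; |GJ| = 13.30 ✓; ∠(GJ, JV) = 90.00° ✓; |JV| = 9.000 ✗.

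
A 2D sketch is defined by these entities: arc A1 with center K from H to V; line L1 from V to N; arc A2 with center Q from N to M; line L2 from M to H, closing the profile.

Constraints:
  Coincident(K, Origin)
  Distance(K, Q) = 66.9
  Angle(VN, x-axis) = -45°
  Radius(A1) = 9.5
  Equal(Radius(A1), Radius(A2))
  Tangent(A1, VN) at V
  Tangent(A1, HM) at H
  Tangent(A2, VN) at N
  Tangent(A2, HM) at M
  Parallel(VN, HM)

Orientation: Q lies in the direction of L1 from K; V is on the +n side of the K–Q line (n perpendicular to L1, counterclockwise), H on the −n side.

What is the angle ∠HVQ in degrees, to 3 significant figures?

81.9°

K is at the origin and Q lies 66.9 along u from K, so Q = 66.9·u = (47.3, -47.3). Tangency of A1 to both parallel lines with radius 9.5 puts V and H at K ± 9.5·n: V = (6.72, 6.72), H = (-6.72, -6.72). Then cos ∠HVQ = VH·VQ / (|VH||VQ|), giving 81.9°.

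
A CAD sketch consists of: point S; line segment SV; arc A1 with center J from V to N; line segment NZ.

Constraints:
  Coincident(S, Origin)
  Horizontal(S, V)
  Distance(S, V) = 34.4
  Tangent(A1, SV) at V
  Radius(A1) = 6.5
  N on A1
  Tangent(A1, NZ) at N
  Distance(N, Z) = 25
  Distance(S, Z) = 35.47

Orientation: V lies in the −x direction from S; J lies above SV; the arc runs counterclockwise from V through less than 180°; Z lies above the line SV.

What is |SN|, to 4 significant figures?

28.55

Checks: |JN| = 6.500 ✓; ∠(JN, NZ) = 90.00° ✓; |NZ| = 25.00 ✓; |SZ| = 35.47 ✓.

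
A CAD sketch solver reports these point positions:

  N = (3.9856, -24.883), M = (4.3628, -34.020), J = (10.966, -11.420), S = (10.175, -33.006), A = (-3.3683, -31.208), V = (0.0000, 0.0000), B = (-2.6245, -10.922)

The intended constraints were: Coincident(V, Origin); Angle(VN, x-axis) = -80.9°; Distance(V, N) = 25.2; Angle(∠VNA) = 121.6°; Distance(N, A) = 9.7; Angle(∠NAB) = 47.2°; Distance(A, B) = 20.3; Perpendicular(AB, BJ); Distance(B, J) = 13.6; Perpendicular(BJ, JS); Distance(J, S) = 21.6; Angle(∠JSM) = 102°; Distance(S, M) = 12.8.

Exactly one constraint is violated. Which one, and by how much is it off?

Distance(S, M) = 12.8 — off by 6.90.

V = (0.00, 0.00) ✓; VN at -80.90° ✓; |VN| = 25.20 ✓; ∠VNA = 121.6° ✓; |NA| = 9.700 ✓; ∠NAB = 47.20° ✓; |AB| = 20.30 ✓; ∠(AB, BJ) = 90.00° ✓; |BJ| = 13.60 ✓; ∠(BJ, JS) = 90.00° ✓; |JS| = 21.60 ✓; ∠JSM = 102.0° ✓; |SM| = 5.900 ✗.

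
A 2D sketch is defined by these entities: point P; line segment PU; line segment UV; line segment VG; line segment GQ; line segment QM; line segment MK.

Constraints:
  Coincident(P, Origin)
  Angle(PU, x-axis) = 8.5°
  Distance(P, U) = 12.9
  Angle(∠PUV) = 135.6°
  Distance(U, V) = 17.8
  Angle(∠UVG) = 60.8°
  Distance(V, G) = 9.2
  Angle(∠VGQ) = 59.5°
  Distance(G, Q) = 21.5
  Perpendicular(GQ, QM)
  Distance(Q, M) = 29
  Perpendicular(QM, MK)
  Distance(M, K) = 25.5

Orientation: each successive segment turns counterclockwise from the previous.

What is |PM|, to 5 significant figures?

50.172

P is at the origin; PU runs at 8.5° with length 12.9, so U = (12.758, 1.9067). ∠PUV = 135.6° gives UV at 52.900° from the x-axis; with |UV| = 17.8, V = (23.495, 16.104). ∠UVG = 60.8° gives VG at 172.10° from the x-axis; with |VG| = 9.2, G = (14.383, 17.368). ∠VGQ = 59.5° gives GQ at -67.400° from the x-axis; with |GQ| = 21.5, Q = (22.645, -2.4808). GQ ⟂ QM, so QM runs at 22.600°; with |QM| = 29.0, M = (49.418, 8.6638). Then |PM| = |M − P| = 50.172.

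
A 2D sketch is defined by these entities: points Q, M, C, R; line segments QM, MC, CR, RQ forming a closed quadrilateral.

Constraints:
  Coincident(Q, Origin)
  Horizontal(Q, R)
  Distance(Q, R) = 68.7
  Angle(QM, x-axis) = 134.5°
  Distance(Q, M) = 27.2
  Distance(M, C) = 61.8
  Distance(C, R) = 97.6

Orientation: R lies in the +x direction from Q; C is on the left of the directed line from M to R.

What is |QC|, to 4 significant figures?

75.81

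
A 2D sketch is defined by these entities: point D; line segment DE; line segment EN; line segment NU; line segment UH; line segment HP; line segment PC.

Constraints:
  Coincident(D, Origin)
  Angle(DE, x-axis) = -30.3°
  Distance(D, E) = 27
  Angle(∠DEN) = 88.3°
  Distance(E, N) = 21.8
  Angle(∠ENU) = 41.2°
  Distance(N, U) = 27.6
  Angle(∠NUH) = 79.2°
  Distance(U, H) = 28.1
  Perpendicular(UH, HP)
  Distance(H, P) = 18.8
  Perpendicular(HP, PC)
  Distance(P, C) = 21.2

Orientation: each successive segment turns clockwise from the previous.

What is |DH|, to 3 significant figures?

35.9

D is at the origin; DE runs at -30.3° with length 27.0, so E = (23.3, -13.6). ∠DEN = 88.3° gives EN at -122° from the x-axis; with |EN| = 21.8, N = (11.8, -32.1). ∠ENU = 41.2° gives NU at 99.2° from the x-axis; with |NU| = 27.6, U = (7.35, -4.86). ∠NUH = 79.2° gives UH at -1.60° from the x-axis; with |UH| = 28.1, H = (35.4, -5.65). Then |DH| = |H − D| = 35.9.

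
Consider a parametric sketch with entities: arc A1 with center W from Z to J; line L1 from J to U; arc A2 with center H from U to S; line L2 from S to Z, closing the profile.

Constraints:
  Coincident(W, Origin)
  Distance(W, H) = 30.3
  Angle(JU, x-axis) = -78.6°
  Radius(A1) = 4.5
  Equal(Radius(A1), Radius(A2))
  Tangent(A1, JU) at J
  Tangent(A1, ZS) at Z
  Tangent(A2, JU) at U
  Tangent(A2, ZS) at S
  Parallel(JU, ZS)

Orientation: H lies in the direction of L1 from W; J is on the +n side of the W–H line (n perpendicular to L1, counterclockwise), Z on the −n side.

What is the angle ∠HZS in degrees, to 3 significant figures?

8.45°

The slot axis is L1's direction at -78.6°, so u = (cos -78.6°, sin -78.6°) = (0.198, -0.980) and n = (−sin -78.6°, cos -78.6°) = (0.980, 0.198). W is at the origin and H lies 30.3 along u from W, so H = 30.3·u = (5.99, -29.7). Tangency of A1 to both parallel lines with radius 4.5 puts J and Z at W ± 4.5·n: J = (4.41, 0.889), Z = (-4.41, -0.889). Equal radii place U and S the same way about H: U = H + 4.5·n = (10.4, -28.8), S = H − 4.5·n = (1.58, -30.6). Then cos ∠HZS = ZH·ZS / (|ZH||ZS|), giving 8.45°.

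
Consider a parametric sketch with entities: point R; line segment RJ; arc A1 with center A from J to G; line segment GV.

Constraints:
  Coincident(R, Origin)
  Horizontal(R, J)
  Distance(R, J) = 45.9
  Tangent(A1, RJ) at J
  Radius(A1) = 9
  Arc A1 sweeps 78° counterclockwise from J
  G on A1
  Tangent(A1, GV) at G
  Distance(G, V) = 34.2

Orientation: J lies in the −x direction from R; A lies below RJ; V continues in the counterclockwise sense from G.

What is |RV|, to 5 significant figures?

73.945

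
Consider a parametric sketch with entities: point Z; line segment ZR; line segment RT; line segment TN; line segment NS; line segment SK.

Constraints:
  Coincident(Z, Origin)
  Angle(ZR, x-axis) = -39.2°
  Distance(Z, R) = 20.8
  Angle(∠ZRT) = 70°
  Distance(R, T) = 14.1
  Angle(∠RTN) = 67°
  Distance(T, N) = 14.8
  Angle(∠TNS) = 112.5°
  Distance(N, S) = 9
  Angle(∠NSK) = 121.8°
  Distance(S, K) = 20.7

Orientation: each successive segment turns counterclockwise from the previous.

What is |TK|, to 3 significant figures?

25.9

∠TNS = 112.5° gives NS at -109° from the x-axis; with |NS| = 9.0, S = (3.10, -9.34). ∠NSK = 121.8° gives SK at -50.5° from the x-axis; with |SK| = 20.7, K = (16.3, -25.3). Then |TK| = |K − T| = 25.9.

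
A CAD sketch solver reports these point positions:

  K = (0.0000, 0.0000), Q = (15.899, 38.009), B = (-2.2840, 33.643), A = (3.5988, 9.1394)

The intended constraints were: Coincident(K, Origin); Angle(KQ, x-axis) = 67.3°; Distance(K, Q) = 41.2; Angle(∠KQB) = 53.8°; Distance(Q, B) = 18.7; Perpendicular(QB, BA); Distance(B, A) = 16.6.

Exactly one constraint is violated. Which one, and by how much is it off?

Distance(B, A) = 16.6 — off by 8.60.

K = (0.00, 0.00) ✓; KQ at 67.30° ✓; |KQ| = 41.20 ✓; ∠KQB = 53.80° ✓; |QB| = 18.70 ✓; ∠(QB, BA) = 90.00° ✓; |BA| = 25.20 ✗.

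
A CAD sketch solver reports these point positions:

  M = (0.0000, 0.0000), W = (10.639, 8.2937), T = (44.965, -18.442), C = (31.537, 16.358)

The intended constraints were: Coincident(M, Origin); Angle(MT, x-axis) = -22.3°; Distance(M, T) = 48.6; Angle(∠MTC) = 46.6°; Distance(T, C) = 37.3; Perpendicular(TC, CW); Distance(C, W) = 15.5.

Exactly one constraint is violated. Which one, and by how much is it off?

Distance(C, W) = 15.5 — off by 6.90.

M = (0.00, 0.00) ✓; MT at -22.30° ✓; |MT| = 48.60 ✓; ∠MTC = 46.60° ✓; |TC| = 37.30 ✓; ∠(TC, CW) = 90.00° ✓; |CW| = 22.40 ✗.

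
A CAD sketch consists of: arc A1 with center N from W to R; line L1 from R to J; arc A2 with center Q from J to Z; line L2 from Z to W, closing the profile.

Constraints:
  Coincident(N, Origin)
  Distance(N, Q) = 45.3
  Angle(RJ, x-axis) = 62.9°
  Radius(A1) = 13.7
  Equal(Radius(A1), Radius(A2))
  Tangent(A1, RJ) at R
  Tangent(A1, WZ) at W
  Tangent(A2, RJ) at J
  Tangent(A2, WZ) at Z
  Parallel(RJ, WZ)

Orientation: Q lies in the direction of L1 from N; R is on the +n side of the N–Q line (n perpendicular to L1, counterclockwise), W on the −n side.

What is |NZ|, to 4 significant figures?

47.33

The slot axis is L1's direction at 62.9°, so u = (cos 62.9°, sin 62.9°) = (0.4555, 0.8902) and n = (−sin 62.9°, cos 62.9°) = (-0.8902, 0.4555). N is at the origin and Q lies 45.3 along u from N, so Q = 45.3·u = (20.64, 40.33). Tangency of A1 to both parallel lines with radius 13.7 puts R and W at N ± 13.7·n: R = (-12.20, 6.241), W = (12.20, -6.241). Equal radii place J and Z the same way about Q: J = Q + 13.7·n = (8.440, 46.57), Z = Q − 13.7·n = (32.83, 34.09). Then |NZ| = |Z − N| = 47.33.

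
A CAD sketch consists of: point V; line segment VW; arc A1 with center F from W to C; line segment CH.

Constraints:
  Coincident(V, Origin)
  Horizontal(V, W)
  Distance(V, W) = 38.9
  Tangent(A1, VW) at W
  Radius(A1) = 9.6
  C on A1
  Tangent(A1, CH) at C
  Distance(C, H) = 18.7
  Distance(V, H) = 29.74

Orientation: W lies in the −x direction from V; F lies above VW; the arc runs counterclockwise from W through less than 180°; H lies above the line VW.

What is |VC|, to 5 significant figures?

30.981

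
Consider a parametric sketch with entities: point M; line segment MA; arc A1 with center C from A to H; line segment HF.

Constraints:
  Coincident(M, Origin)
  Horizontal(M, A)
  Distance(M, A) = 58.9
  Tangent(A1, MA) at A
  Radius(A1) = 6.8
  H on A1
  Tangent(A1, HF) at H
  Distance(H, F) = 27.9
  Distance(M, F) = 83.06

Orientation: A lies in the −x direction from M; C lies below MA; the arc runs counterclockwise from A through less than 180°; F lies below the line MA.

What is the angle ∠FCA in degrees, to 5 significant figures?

137.87°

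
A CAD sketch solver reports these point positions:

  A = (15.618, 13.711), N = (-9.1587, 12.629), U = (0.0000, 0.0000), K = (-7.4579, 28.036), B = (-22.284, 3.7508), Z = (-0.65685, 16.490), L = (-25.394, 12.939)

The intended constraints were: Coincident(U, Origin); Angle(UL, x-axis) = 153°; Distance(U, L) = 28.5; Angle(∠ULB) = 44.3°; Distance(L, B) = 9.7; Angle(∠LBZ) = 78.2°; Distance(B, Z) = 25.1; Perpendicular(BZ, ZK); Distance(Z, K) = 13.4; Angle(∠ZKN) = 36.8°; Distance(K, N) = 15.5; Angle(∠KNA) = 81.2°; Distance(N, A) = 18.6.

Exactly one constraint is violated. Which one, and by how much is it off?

Distance(N, A) = 18.6 — off by 6.20.

U = (0.00, 0.00) ✓; UL at 153.0° ✓; |UL| = 28.50 ✓; ∠ULB = 44.30° ✓; |LB| = 9.700 ✓; ∠LBZ = 78.20° ✓; |BZ| = 25.10 ✓; ∠(BZ, ZK) = 90.00° ✓; |ZK| = 13.40 ✓; ∠ZKN = 36.80° ✓; |KN| = 15.50 ✓; ∠KNA = 81.20° ✓; |NA| = 24.80 ✗.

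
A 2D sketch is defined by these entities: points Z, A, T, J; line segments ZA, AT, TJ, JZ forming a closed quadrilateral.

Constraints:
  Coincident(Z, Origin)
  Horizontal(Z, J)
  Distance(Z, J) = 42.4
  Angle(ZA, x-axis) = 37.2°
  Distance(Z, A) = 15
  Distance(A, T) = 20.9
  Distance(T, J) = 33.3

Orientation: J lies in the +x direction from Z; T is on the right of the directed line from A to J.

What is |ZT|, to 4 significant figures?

16.33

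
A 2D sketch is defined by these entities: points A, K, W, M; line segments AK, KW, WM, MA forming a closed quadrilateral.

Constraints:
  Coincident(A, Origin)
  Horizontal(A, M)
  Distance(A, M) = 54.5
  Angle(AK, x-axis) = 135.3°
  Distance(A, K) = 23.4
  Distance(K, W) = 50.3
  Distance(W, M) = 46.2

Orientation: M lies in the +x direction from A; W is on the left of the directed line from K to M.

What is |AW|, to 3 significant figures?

47.9

A is at the origin; A and M share the same y with |AM| = 54.5 and M in +x, so M = (54.5, 0). AK runs at 135.3° with |AK| = 23.4, so K = (-16.6, 16.5). W is determined by |KW| = 50.3 and |WM| = 46.2 together: it lies at the intersection of circle(K, 50.3) and circle(M, 46.2). With |KM| = 73.0, the foot of the radical line on KM is 39.2 from K and the perpendicular offset is √(50.3² − 39.2²) = 31.5. Taking the left-of-KM solution: W = (28.7, 38.3).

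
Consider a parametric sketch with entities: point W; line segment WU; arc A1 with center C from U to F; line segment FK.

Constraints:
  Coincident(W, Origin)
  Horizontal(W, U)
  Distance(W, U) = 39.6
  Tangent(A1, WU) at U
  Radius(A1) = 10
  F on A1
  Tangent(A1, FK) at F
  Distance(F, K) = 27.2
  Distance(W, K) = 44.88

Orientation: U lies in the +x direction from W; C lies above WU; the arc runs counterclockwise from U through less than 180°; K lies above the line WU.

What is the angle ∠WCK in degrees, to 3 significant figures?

78.0°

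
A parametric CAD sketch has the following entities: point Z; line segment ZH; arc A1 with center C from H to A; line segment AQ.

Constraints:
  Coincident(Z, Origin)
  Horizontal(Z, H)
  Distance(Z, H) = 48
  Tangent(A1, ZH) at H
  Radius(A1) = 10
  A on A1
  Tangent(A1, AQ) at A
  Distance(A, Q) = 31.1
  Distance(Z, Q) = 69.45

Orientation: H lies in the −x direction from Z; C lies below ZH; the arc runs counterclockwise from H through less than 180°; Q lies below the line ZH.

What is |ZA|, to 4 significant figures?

58.97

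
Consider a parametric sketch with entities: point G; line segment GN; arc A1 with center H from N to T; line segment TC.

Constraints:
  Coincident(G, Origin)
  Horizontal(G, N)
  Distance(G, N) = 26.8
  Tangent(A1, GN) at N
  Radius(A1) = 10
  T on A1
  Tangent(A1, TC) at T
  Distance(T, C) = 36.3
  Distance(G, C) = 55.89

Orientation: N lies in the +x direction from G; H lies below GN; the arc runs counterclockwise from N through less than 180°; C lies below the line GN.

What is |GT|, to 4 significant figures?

21.87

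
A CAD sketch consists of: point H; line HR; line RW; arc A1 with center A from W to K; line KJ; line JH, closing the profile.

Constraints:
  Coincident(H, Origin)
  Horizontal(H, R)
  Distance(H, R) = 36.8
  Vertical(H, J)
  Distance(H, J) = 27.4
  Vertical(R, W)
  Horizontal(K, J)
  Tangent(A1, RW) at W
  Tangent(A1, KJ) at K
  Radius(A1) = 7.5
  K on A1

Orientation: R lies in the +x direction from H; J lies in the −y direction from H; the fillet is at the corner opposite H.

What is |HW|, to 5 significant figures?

41.836

The virtual corner opposite H is at (36.800, -27.400). Tangency of A1 to RW means the radius AW is perpendicular to RW and the tangent condition forces AK to be normal to KJ, with radius 7.5, so the center A sits 7.5 in from both sides at A = (29.300, -19.900). That places the tangent points at W = (36.800, -19.900) on RW and K = (29.300, -27.400) on KJ. Then |HW| = |W − H| = 41.836.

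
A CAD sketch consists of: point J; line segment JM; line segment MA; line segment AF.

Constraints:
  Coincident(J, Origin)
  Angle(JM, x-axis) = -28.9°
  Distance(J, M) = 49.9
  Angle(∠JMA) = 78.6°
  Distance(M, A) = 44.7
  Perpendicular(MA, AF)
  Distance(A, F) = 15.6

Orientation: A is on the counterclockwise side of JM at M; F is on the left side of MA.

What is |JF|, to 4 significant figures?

48.20

J is at the origin; JM runs at -28.9° with length 49.9, so M = 49.9·(cos -28.9°, sin -28.9°) = (43.69, -24.12). ∠JMA = 78.6°, so MA runs at -28.9° + (180° − 78.6°) = 72.50° from the x-axis; with |MA| = 44.7, A = M + 44.7·(cos 72.50°, sin 72.50°) = (57.13, 18.52). MA ⟂ AF; with |AF| = 15.6 on the left of MA, F = A + 15.6·(-0.9537, 0.3007) = (42.25, 23.21). Then |JF| = |F − J| = 48.20.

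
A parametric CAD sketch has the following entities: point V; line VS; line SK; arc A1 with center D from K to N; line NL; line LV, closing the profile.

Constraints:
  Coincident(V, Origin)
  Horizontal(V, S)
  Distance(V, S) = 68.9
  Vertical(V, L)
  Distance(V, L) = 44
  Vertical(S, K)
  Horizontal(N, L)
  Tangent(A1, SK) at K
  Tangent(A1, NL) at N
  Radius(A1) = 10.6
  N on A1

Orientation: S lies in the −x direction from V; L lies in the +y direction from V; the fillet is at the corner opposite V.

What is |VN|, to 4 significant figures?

73.04

The virtual corner opposite V is at (-68.90, 44.00). The tangent condition forces DK to be normal to SK and A1 meets NL tangentially, so DN is at right angles to NL, with radius 10.6, so the center D sits 10.6 in from both sides at D = (-58.30, 33.40). That places the tangent points at K = (-68.90, 33.40) on SK and N = (-58.30, 44.00) on NL. Then |VN| = |N − V| = 73.04.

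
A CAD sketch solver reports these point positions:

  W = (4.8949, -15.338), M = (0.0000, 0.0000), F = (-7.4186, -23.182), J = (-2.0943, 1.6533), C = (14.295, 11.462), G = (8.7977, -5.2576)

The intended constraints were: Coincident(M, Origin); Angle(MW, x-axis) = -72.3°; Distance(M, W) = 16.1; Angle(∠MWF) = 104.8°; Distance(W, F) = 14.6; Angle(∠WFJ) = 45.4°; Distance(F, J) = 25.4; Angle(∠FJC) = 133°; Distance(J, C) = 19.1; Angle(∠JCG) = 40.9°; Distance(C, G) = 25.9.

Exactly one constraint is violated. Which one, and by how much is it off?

Distance(C, G) = 25.9 — off by 8.30.

M = (0.00, 0.00) ✓; MW at -72.30° ✓; |MW| = 16.10 ✓; ∠MWF = 104.8° ✓; |WF| = 14.60 ✓; ∠WFJ = 45.40° ✓; |FJ| = 25.40 ✓; ∠FJC = 133.0° ✓; |JC| = 19.10 ✓; ∠JCG = 40.90° ✓; |CG| = 17.60 ✗.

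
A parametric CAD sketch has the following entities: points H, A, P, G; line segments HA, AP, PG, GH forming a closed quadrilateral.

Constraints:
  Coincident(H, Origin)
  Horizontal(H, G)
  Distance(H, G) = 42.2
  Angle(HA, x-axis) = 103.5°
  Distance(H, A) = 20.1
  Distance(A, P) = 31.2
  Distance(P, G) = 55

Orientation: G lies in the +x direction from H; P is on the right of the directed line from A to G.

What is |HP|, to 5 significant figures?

15.973

H is at the origin; HG is horizontal with |HG| = 42.2 and G in +x, so G = (42.2, 0). HA runs at 103.5° with |HA| = 20.1, so A = (-4.6923, 19.545). P is determined by |AP| = 31.2 and |PG| = 55.0 together: it lies at the intersection of circle(A, 31.2) and circle(G, 55.0). With |AG| = 50.802, the foot of the radical line on AG is 5.2096 from A and the perpendicular offset is √(31.2² − 5.2096²) = 30.762. Taking the right-of-AG solution: P = (-11.718, -10.854).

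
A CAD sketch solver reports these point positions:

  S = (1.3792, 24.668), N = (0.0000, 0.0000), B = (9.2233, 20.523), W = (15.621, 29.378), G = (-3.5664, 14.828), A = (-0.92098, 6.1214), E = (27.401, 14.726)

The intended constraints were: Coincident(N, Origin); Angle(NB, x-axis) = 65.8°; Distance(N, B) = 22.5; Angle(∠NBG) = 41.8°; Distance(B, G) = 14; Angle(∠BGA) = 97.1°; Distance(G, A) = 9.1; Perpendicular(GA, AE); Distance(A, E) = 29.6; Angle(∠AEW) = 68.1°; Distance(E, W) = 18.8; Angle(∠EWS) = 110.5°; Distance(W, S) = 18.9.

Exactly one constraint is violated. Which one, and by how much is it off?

Distance(W, S) = 18.9 — off by 3.90.

N = (0.00, 0.00) ✓; NB at 65.80° ✓; |NB| = 22.50 ✓; ∠NBG = 41.80° ✓; |BG| = 14.00 ✓; ∠BGA = 97.10° ✓; |GA| = 9.100 ✓; ∠(GA, AE) = 90.00° ✓; |AE| = 29.60 ✓; ∠AEW = 68.10° ✓; |EW| = 18.80 ✓; ∠EWS = 110.5° ✓; |WS| = 15.00 ✗.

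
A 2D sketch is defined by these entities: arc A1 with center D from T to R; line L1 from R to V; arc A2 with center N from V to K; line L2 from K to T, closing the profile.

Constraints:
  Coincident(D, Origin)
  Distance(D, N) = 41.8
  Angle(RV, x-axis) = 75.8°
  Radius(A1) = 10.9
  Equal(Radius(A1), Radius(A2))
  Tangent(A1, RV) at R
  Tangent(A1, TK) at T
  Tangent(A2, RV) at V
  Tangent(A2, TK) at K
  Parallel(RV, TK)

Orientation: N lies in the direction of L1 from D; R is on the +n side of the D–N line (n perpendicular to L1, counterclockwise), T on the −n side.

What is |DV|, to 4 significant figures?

43.20

The slot axis is L1's direction at 75.8°, so u = (cos 75.8°, sin 75.8°) = (0.2453, 0.9694) and n = (−sin 75.8°, cos 75.8°) = (-0.9694, 0.2453). D is at the origin and N lies 41.8 along u from D, so N = 41.8·u = (10.25, 40.52). Tangency of A1 to both parallel lines with radius 10.9 puts R and T at D ± 10.9·n: R = (-10.57, 2.674), T = (10.57, -2.674). Equal radii place V and K the same way about N: V = N + 10.9·n = (-0.3131, 43.20), K = N − 10.9·n = (20.82, 37.85). Then |DV| = |V − D| = 43.20.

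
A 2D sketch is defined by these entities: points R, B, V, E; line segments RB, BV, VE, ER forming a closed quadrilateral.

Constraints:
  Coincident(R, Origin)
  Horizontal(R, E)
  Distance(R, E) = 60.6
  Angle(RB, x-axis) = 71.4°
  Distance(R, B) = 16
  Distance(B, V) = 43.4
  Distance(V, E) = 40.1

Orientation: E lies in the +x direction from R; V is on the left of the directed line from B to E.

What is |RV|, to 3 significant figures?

56.2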